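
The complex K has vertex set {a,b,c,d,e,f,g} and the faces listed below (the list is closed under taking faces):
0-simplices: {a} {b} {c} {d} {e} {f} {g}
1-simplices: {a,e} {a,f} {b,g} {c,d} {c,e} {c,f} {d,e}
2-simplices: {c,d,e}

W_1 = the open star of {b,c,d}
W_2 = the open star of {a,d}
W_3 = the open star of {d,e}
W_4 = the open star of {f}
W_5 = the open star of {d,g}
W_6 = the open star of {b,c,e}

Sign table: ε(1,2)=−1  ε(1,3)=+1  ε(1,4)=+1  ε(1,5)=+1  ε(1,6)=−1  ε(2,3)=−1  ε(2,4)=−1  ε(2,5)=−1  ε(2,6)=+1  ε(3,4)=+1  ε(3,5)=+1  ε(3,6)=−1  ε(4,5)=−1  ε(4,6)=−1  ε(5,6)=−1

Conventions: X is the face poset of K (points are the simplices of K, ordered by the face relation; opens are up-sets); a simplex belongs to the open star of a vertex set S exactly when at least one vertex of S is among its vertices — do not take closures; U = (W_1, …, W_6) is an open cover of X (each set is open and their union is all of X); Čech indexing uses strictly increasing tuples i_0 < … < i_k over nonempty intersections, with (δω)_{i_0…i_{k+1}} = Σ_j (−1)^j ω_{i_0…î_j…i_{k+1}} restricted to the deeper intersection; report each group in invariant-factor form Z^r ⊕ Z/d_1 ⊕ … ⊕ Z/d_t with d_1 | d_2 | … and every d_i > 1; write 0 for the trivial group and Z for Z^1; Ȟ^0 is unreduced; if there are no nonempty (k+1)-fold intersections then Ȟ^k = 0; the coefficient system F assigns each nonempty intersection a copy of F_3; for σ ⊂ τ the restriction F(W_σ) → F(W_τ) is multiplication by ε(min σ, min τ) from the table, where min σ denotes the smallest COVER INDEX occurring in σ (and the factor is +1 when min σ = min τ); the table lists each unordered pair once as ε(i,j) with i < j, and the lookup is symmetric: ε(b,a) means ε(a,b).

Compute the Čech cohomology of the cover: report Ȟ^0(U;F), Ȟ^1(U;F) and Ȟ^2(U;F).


cover nerve:
  W1={{b},{c},{d},{b,g},{c,d},{c,e},{c,f},{d,e},{c,d,e}} W2={{a},{d},{a,e},{a,f},{c,d},{d,e},{c,d,e}} W3={{d},{e},{a,e},{c,d},{c,e},{d,e},{c,d,e}} W4={{f},{a,f},{c,f}} W5={{d},{g},{b,g},{c,d},{d,e},{c,d,e}} W6={{b},{c},{e},{a,e},{b,g},{c,d},{c,e},{c,f},{d,e},{c,d,e}}
  W12={{d},{c,d},{d,e},{c,d,e}} W13={{d},{c,d},{c,e},{d,e},{c,d,e}} W14={{c,f}} W15={{d},{b,g},{c,d},{d,e},{c,d,e}} W16={{b},{c},{b,g},{c,d},{c,e},{c,f},{d,e},{c,d,e}} W23={{d},{a,e},{c,d},{d,e},{c,d,e}} W24={{a,f}} W25={{d},{c,d},{d,e},{c,d,e}} W26={{a,e},{c,d},{d,e},{c,d,e}} W35={{d},{c,d},{d,e},{c,d,e}} W36={{e},{a,e},{c,d},{c,e},{d,e},{c,d,e}} W46={{c,f}} W56={{b,g},{c,d},{d,e},{c,d,e}}
  W123={{d},{c,d},{d,e},{c,d,e}} W125={{d},{c,d},{d,e},{c,d,e}} W126={{c,d},{d,e},{c,d,e}} W135={{d},{c,d},{d,e},{c,d,e}} W136={{c,d},{c,e},{d,e},{c,d,e}} W146={{c,f}} W156={{b,g},{c,d},{d,e},{c,d,e}} W235={{d},{c,d},{d,e},{c,d,e}} W236={{a,e},{c,d},{d,e},{c,d,e}} W256={{c,d},{d,e},{c,d,e}} W356={{c,d},{d,e},{c,d,e}}
  W1235={{d},{c,d},{d,e},{c,d,e}} W1236={{c,d},{d,e},{c,d,e}} W1256={{c,d},{d,e},{c,d,e}} W1356={{c,d},{d,e},{c,d,e}} W2356={{c,d},{d,e},{c,d,e}}
  W12356={{c,d},{d,e},{c,d,e}}
C dims 6,13,11,5; δ0: rk_F3 5; δ1: rk_F3 7; δ2: rk_F3 4
Ȟ^0: (6−5)−0=1 ⇒ Z/3
Ȟ^1: (13−7)−5=1 ⇒ Z/3
Ȟ^2: (11−4)−7=0 ⇒ 0

Ȟ^0 ≅ Z/3,  Ȟ^1 ≅ Z/3,  Ȟ^2 ≅ 0


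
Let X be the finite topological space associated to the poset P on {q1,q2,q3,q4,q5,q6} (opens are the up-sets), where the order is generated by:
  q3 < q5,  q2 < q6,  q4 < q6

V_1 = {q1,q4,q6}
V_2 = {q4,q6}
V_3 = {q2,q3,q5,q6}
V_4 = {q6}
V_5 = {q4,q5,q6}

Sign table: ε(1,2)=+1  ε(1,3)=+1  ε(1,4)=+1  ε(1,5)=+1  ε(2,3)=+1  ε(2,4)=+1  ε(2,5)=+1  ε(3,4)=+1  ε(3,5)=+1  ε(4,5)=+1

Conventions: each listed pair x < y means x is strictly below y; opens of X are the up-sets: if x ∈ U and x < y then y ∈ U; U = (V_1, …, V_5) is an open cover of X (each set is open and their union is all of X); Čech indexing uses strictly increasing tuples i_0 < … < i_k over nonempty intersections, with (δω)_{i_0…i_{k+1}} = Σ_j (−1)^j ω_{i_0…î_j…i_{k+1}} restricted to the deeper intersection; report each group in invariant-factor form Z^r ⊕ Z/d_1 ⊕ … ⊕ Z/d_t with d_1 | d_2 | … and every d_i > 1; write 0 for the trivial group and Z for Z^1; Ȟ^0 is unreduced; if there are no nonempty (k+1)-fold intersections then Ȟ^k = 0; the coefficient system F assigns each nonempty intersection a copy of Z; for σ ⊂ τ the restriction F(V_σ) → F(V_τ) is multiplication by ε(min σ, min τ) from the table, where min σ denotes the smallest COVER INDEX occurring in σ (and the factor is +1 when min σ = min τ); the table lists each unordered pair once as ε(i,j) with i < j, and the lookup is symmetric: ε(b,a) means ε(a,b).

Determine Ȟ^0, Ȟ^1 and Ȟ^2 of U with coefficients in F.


cover nerve:
  V12={q4,q6} V13={q6} V14={q6} V15={q4,q6} V23={q6} V24={q6} V25={q4,q6} V34={q6} V35={q5,q6} V45={q6}
  V123={q6} V124={q6} V125={q4,q6} V134={q6} V135={q6} V145={q6} V234={q6} V235={q6} V245={q6} V345={q6}
  V1234={q6} V1235={q6} V1245={q6} V1345={q6} V2345={q6}
  V12345={q6}
C dims 5,10,10,5; δ0: rk 4, SNF 1^4; δ1: rk 6, SNF 1^6; δ2: rk 4, SNF 1^4
Ȟ^0: (5−4)−0=1 ⇒ Z
Ȟ^1: (10−6)−4=0 ⇒ 0
Ȟ^2: (10−4)−6=0 ⇒ 0

Ȟ^0 ≅ Z, Ȟ^1 ≅ 0, Ȟ^2 ≅ 0


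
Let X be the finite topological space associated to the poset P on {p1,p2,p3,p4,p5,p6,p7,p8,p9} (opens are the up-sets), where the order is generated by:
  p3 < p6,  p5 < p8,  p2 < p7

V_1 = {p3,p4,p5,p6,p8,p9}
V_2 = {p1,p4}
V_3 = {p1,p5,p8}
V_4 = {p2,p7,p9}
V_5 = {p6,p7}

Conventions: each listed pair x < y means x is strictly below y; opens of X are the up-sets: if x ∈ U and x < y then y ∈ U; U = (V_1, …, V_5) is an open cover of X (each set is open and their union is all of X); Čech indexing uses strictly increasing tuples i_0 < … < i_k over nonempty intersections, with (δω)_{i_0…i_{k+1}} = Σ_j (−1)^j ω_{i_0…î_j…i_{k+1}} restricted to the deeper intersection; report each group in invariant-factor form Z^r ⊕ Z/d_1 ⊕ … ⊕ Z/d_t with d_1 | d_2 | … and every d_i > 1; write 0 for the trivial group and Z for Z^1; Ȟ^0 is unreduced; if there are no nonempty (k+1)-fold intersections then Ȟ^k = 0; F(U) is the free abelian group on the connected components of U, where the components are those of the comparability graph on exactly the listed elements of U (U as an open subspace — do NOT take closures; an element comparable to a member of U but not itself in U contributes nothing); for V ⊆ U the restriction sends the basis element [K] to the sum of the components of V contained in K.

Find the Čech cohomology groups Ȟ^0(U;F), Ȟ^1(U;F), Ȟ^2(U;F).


nonempty overlaps:
  V12={p4} V13={p5,p8} V14={p9} V15={p6} V23={p1} V45={p7}
components per intersection:
  V1: {p3,p6} {p4} {p5,p8} {p9}
  V2: {p1} {p4}
  V3: {p1} {p5,p8}
  V4: {p2,p7} {p9}
  V5: {p6} {p7}
  V12: {p4}
  V13: {p5,p8}
  V14: {p9}
  V15: {p6}
  V23: {p1}
  V45: {p7}
C dims 12,6; δ0: rk 6, SNF 1^6
degree 0: 12−6−0 = 6 → Ȟ^0 ≅ Z^6
degree 1: 6−0−6 = 0 → Ȟ^1 ≅ 0
degree 2: 0−0−0 = 0 → Ȟ^2 ≅ 0

Ȟ^0 ≅ Z^6, Ȟ^1 ≅ 0, Ȟ^2 ≅ 0


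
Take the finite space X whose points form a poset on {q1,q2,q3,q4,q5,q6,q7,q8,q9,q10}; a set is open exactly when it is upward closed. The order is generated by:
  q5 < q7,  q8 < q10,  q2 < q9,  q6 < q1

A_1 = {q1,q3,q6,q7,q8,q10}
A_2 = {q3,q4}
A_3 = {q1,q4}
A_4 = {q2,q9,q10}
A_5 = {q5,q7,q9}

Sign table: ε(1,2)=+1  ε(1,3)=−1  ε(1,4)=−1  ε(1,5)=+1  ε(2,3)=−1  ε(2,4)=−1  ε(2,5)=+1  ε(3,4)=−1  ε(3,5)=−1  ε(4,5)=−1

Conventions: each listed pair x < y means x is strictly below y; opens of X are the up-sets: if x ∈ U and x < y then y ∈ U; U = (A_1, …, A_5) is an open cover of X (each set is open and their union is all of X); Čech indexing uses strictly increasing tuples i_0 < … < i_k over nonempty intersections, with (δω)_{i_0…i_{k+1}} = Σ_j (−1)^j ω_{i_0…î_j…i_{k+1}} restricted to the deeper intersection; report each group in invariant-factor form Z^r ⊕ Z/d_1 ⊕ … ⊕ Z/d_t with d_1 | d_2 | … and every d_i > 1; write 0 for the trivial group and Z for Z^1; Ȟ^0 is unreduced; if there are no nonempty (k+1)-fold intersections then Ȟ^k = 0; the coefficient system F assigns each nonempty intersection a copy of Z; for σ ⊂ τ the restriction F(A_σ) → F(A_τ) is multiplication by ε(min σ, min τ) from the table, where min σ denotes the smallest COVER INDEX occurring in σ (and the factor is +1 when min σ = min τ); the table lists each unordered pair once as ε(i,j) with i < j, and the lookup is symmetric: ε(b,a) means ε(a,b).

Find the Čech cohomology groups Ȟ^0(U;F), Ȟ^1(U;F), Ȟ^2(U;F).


Ȟ^0 ≅ Z,  Ȟ^1 ≅ Z^2,  Ȟ^2 ≅ 0

nerve of the cover:
  A12={q3} A13={q1} A14={q10} A15={q7} A23={q4} A45={q9}
C dims 5,6; δ0: rk 4, SNF 1^4
Ȟ^0 = (5 − 4) − 0 = 1, so Ȟ^0 ≅ Z
Ȟ^1 = (6 − 0) − 4 = 2, so Ȟ^1 ≅ Z^2
Ȟ^2 = (0 − 0) − 0 = 0, so Ȟ^2 ≅ 0


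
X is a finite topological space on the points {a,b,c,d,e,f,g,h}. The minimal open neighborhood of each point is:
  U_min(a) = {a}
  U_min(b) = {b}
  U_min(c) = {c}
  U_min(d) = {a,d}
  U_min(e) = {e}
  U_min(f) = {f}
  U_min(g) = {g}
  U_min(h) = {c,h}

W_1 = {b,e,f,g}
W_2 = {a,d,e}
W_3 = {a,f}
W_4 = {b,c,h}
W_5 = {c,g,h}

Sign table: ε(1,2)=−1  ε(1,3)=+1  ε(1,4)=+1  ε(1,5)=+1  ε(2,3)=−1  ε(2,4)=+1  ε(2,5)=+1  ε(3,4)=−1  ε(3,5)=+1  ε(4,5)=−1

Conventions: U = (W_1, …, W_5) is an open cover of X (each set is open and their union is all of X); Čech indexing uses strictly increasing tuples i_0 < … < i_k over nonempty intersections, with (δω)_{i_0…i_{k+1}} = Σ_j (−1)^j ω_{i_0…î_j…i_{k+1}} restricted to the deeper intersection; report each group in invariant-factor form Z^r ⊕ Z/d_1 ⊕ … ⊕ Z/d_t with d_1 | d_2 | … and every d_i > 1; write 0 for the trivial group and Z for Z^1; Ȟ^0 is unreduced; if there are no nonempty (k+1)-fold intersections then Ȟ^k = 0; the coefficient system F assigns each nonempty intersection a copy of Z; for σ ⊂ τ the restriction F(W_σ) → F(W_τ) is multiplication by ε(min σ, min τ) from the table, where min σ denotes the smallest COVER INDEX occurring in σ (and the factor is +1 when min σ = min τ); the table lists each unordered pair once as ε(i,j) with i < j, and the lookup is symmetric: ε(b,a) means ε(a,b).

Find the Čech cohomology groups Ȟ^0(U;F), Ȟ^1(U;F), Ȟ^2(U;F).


cover nerve:
  W12={e} W13={f} W14={b} W15={g} W23={a} W45={c,h}
C dims 5,6; δ0: rk 5, SNF 1^4·2
Ȟ^0: (5−5)−0=0 ⇒ 0
Ȟ^1: (6−0)−5=1 plus torsion [2] ⇒ Z ⊕ Z/2
Ȟ^2: (0−0)−0=0 ⇒ 0

Ȟ^0(U;F) ≅ 0, Ȟ^1(U;F) ≅ Z ⊕ Z/2, Ȟ^2(U;F) ≅ 0


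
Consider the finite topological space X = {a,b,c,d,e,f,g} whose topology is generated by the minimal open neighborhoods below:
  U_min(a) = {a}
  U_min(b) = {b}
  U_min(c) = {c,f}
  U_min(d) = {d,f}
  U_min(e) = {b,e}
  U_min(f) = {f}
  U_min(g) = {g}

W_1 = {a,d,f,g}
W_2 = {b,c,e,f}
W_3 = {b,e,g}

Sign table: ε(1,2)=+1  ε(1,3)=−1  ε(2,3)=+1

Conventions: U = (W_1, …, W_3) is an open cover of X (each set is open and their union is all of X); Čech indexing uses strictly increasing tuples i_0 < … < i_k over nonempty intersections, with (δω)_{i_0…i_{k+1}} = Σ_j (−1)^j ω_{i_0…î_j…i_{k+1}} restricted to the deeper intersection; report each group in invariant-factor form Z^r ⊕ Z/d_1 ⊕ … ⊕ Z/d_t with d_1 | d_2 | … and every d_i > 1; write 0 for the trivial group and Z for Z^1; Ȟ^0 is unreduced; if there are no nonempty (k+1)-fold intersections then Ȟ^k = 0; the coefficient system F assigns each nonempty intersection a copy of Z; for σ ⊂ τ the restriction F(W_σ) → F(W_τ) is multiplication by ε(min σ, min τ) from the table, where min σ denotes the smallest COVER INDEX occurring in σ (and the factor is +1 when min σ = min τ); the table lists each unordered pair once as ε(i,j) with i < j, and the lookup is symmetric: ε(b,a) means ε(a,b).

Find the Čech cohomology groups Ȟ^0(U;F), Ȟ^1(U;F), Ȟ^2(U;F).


nerve simplices:
  W12={f} W13={g} W23={b,e}
C dims 3,3; δ0: rk 3, SNF 1^2·2
degree 0: 3−3−0 = 0 → Ȟ^0 ≅ 0
degree 1: 3−0−3 = 0 plus torsion [2] → Ȟ^1 ≅ Z/2
degree 2: 0−0−0 = 0 → Ȟ^2 ≅ 0

Ȟ^0 = 0, Ȟ^1 = Z/2, Ȟ^2 = 0


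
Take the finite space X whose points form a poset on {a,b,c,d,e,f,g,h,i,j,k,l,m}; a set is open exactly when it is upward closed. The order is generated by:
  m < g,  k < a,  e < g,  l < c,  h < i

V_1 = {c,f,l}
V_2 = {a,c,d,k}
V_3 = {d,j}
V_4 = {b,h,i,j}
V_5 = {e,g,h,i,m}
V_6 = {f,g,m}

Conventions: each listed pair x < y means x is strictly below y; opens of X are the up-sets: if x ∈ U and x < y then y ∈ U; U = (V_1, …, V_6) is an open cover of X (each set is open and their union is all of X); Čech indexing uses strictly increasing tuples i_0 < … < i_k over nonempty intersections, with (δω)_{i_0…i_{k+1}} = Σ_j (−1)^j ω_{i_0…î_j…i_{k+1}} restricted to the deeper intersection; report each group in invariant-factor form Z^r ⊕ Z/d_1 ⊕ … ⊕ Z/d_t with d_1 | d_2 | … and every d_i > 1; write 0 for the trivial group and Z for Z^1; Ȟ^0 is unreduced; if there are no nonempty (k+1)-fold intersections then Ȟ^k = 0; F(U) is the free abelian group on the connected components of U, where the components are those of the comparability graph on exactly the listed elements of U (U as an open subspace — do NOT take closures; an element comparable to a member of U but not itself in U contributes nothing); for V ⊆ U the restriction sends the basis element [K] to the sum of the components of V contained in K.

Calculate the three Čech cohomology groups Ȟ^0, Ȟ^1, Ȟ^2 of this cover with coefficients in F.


nerve of the cover:
  V12={c} V16={f} V23={d} V34={j} V45={h,i} V56={g,m}
components per intersection:
  V1: {c,l} {f}
  V2: {a,k} {c} {d}
  V3: {d} {j}
  V4: {b} {h,i} {j}
  V5: {e,g,m} {h,i}
  V6: {f} {g,m}
  V12: {c}
  V16: {f}
  V23: {d}
  V34: {j}
  V45: {h,i}
  V56: {g,m}
C dims 14,6; δ0: rk 6, SNF 1^6
Ȟ^0 = (14 − 6) − 0 = 8, so Ȟ^0 ≅ Z^8
Ȟ^1 = (6 − 0) − 6 = 0, so Ȟ^1 ≅ 0
Ȟ^2 = (0 − 0) − 0 = 0, so Ȟ^2 ≅ 0

Ȟ^0 ≅ Z^8; Ȟ^1 ≅ 0; Ȟ^2 ≅ 0


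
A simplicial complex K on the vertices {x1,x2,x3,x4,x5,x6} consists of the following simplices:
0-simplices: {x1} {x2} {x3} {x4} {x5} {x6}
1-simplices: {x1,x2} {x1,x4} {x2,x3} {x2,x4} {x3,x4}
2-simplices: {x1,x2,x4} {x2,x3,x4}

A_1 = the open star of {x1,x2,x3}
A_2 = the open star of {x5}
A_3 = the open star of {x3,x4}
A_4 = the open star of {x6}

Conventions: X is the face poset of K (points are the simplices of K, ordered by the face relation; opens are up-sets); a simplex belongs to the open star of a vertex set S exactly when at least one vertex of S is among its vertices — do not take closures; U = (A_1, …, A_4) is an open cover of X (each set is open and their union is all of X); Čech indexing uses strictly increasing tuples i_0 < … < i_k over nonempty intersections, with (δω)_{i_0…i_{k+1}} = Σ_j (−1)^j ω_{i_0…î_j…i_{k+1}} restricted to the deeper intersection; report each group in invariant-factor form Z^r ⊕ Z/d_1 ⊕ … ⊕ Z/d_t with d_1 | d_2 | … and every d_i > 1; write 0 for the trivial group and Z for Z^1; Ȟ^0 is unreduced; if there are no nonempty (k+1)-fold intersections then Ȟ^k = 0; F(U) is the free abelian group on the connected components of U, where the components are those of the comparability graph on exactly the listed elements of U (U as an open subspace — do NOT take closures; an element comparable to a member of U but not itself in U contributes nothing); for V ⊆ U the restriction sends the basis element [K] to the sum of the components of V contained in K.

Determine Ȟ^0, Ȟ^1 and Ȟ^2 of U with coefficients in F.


nonempty intersections:
  A1={{x1},{x2},{x3},{x1,x2},{x1,x4},{x2,x3},{x2,x4},{x3,x4},{x1,x2,x4},{x2,x3,x4}} A2={{x5}} A3={{x3},{x4},{x1,x4},{x2,x3},{x2,x4},{x3,x4},{x1,x2,x4},{x2,x3,x4}} A4={{x6}}
  A13={{x3},{x1,x4},{x2,x3},{x2,x4},{x3,x4},{x1,x2,x4},{x2,x3,x4}}
components per intersection:
  A1: {{x1},{x2},{x3},{x1,x2},{x1,x4},{x2,x3},{x2,x4},{x3,x4},{x1,x2,x4},{x2,x3,x4}}
  A2: {{x5}}
  A3: {{x3},{x4},{x1,x4},{x2,x3},{x2,x4},{x3,x4},{x1,x2,x4},{x2,x3,x4}}
  A4: {{x6}}
  A13: {{x3},{x1,x4},{x2,x3},{x2,x4},{x3,x4},{x1,x2,x4},{x2,x3,x4}}
C dims 4,1; δ0: rk 1, SNF 1^1
Ȟ^0: (4−1)−0=3 ⇒ Z^3
Ȟ^1: (1−0)−1=0 ⇒ 0
Ȟ^2: (0−0)−0=0 ⇒ 0

Ȟ^0 = Z^3,  Ȟ^1 = 0,  Ȟ^2 = 0


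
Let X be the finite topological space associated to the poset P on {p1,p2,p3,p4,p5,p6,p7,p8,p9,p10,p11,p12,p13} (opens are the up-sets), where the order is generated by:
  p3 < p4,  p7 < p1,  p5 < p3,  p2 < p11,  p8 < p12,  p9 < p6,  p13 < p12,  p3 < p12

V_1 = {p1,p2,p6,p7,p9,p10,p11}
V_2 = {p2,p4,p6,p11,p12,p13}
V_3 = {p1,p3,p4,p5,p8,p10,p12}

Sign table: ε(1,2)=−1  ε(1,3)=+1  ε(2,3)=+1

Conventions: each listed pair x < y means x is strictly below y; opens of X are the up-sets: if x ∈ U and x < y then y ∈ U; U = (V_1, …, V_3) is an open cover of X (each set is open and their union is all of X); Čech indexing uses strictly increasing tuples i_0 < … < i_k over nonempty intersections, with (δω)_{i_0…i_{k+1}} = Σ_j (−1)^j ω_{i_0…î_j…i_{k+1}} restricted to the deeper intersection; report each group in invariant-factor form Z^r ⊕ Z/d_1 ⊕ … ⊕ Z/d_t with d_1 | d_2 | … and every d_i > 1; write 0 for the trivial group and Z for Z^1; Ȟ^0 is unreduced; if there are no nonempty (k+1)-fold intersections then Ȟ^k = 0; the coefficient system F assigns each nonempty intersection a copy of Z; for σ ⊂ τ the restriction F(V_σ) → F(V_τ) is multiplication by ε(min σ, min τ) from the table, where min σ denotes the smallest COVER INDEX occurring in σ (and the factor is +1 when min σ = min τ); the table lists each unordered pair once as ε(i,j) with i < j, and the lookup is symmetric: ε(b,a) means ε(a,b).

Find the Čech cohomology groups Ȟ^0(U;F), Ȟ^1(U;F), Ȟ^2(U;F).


intersection data:
  V12={p2,p6,p11} V13={p1,p10} V23={p4,p12}
C dims 3,3; δ0: rk 3, SNF 1^2·2
Ȟ^0 = (3 − 3) − 0 = 0, so Ȟ^0 ≅ 0
Ȟ^1 = (3 − 0) − 3 = 0 plus torsion [2], so Ȟ^1 ≅ Z/2
Ȟ^2 = (0 − 0) − 0 = 0, so Ȟ^2 ≅ 0

Ȟ^0 = 0, Ȟ^1 = Z/2 and Ȟ^2 = 0


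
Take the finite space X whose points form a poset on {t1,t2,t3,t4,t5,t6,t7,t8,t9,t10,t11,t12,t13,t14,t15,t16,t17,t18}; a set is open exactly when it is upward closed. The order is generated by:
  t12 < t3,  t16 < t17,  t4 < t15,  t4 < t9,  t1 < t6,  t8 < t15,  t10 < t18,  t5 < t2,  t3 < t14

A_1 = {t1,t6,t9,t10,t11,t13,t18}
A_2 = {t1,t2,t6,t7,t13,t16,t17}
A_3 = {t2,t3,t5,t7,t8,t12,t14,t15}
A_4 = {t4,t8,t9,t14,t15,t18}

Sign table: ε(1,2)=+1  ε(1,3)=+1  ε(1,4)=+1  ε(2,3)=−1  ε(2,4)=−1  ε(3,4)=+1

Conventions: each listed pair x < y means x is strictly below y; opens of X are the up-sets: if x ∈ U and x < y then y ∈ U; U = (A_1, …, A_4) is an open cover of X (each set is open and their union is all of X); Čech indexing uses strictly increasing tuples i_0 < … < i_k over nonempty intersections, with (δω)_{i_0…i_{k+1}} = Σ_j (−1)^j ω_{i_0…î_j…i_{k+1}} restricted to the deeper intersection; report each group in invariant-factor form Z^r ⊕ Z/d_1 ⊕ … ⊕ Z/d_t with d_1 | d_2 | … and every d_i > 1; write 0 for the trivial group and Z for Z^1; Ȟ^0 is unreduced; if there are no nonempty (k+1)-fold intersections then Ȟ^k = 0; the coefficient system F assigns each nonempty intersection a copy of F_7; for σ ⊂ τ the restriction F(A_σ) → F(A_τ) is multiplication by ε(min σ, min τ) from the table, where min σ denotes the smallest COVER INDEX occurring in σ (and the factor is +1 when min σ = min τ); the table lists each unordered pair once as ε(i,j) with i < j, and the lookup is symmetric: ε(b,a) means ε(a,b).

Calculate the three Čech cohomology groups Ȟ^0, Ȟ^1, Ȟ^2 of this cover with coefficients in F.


nerve simplices:
  A12={t1,t6,t13} A14={t9,t18} A23={t2,t7} A34={t8,t14,t15}
C dims 4,4; δ0: rk_F7 4
degree 0: 4−4−0 = 0 → Ȟ^0 ≅ 0
degree 1: 4−0−4 = 0 → Ȟ^1 ≅ 0
degree 2: 0−0−0 = 0 → Ȟ^2 ≅ 0

Ȟ^0 = 0, Ȟ^1 = 0, Ȟ^2 = 0


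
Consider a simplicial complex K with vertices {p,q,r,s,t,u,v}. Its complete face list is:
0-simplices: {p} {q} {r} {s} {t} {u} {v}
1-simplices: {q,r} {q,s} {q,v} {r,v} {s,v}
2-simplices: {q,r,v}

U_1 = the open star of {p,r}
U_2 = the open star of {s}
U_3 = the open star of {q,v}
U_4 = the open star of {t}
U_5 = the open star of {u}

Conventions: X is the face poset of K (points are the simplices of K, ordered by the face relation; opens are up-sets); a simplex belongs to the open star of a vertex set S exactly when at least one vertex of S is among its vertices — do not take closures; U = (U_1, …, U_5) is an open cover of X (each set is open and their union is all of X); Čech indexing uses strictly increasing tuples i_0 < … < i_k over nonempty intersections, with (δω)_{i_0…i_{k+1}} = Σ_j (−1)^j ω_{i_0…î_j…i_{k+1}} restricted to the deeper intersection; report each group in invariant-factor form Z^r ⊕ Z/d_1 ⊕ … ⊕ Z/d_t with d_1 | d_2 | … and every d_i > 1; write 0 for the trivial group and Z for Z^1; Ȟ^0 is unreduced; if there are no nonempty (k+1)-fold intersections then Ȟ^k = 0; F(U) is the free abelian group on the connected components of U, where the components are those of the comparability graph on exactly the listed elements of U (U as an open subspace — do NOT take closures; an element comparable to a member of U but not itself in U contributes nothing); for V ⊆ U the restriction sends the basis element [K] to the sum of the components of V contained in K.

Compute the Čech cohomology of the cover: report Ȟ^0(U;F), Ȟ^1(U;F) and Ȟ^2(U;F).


nonempty intersections:
  U1={{p},{r},{q,r},{r,v},{q,r,v}} U2={{s},{q,s},{s,v}} U3={{q},{v},{q,r},{q,s},{q,v},{r,v},{s,v},{q,r,v}} U4={{t}} U5={{u}}
  U13={{q,r},{r,v},{q,r,v}} U23={{q,s},{s,v}}
components per intersection:
  U1: {{p}} {{r},{q,r},{r,v},{q,r,v}}
  U2: {{s},{q,s},{s,v}}
  U3: {{q},{v},{q,r},{q,s},{q,v},{r,v},{s,v},{q,r,v}}
  U4: {{t}}
  U5: {{u}}
  U13: {{q,r},{r,v},{q,r,v}}
  U23: {{q,s}} {{s,v}}
C dims 6,3; δ0: rk 2, SNF 1^2
Ȟ^0: (6−2)−0=4 ⇒ Z^4
Ȟ^1: (3−0)−2=1 ⇒ Z
Ȟ^2: (0−0)−0=0 ⇒ 0

Ȟ^0 ≅ Z^4,  Ȟ^1 ≅ Z,  Ȟ^2 ≅ 0


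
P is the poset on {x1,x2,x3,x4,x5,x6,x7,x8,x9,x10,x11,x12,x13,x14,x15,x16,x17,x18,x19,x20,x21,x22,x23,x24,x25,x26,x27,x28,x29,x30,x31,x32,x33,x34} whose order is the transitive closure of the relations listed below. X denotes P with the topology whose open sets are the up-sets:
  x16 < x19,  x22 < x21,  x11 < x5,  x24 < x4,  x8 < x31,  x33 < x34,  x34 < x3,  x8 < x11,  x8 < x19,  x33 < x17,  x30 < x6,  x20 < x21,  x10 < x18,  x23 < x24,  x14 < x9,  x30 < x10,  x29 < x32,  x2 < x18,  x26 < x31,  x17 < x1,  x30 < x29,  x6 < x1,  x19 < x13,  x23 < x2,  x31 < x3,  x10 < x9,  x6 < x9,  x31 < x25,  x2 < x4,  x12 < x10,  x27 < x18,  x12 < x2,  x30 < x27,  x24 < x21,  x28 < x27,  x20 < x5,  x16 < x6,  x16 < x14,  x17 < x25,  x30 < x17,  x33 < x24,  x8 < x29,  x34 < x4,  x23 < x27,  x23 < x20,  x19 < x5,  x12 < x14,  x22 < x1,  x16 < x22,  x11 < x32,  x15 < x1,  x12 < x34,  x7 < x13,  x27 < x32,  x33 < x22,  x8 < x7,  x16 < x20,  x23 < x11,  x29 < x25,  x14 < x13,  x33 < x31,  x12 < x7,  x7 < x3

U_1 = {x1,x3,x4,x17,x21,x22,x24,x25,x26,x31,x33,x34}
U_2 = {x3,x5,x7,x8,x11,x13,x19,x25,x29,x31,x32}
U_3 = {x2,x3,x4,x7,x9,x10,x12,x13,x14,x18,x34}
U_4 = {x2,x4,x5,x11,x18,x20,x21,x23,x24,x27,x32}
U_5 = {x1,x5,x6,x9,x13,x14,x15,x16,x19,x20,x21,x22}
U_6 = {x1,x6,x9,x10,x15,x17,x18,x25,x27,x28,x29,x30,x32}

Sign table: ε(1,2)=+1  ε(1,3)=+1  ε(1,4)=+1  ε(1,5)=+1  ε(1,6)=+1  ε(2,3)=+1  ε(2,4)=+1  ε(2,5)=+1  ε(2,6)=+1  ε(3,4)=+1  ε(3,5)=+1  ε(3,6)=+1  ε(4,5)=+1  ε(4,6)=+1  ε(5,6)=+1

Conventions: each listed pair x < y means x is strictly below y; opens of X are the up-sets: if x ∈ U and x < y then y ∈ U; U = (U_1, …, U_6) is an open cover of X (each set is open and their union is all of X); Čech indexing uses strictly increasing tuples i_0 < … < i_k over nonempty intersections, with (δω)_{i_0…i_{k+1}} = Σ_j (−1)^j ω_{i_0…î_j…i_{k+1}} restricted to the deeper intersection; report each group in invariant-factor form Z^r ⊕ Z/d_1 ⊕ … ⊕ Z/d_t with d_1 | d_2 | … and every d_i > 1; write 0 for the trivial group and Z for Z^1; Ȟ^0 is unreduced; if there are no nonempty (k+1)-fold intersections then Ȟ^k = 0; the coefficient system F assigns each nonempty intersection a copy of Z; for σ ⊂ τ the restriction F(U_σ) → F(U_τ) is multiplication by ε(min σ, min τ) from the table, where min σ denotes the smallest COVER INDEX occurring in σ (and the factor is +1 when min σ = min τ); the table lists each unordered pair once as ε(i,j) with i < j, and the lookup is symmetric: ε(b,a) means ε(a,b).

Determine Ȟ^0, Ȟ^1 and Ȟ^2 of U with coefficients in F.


Ȟ^0 ≅ Z, Ȟ^1 ≅ 0, Ȟ^2 ≅ Z/2

nonempty intersections:
  U12={x3,x25,x31} U13={x3,x4,x34} U14={x4,x21,x24} U15={x1,x21,x22} U16={x1,x17,x25} U23={x3,x7,x13} U24={x5,x11,x32} U25={x5,x13,x19} U26={x25,x29,x32} U34={x2,x4,x18} U35={x9,x13,x14} U36={x9,x10,x18} U45={x5,x20,x21} U46={x18,x27,x32} U56={x1,x6,x9,x15}
  U123={x3} U126={x25} U134={x4} U145={x21} U156={x1} U235={x13} U245={x5} U246={x32} U346={x18} U356={x9}
C dims 6,15,10; δ0: rk 5, SNF 1^5; δ1: rk 10, SNF 1^9·2
Ȟ^0: (6−5)−0=1 ⇒ Z
Ȟ^1: (15−10)−5=0 ⇒ 0
Ȟ^2: (10−0)−10=0 plus torsion [2] ⇒ Z/2


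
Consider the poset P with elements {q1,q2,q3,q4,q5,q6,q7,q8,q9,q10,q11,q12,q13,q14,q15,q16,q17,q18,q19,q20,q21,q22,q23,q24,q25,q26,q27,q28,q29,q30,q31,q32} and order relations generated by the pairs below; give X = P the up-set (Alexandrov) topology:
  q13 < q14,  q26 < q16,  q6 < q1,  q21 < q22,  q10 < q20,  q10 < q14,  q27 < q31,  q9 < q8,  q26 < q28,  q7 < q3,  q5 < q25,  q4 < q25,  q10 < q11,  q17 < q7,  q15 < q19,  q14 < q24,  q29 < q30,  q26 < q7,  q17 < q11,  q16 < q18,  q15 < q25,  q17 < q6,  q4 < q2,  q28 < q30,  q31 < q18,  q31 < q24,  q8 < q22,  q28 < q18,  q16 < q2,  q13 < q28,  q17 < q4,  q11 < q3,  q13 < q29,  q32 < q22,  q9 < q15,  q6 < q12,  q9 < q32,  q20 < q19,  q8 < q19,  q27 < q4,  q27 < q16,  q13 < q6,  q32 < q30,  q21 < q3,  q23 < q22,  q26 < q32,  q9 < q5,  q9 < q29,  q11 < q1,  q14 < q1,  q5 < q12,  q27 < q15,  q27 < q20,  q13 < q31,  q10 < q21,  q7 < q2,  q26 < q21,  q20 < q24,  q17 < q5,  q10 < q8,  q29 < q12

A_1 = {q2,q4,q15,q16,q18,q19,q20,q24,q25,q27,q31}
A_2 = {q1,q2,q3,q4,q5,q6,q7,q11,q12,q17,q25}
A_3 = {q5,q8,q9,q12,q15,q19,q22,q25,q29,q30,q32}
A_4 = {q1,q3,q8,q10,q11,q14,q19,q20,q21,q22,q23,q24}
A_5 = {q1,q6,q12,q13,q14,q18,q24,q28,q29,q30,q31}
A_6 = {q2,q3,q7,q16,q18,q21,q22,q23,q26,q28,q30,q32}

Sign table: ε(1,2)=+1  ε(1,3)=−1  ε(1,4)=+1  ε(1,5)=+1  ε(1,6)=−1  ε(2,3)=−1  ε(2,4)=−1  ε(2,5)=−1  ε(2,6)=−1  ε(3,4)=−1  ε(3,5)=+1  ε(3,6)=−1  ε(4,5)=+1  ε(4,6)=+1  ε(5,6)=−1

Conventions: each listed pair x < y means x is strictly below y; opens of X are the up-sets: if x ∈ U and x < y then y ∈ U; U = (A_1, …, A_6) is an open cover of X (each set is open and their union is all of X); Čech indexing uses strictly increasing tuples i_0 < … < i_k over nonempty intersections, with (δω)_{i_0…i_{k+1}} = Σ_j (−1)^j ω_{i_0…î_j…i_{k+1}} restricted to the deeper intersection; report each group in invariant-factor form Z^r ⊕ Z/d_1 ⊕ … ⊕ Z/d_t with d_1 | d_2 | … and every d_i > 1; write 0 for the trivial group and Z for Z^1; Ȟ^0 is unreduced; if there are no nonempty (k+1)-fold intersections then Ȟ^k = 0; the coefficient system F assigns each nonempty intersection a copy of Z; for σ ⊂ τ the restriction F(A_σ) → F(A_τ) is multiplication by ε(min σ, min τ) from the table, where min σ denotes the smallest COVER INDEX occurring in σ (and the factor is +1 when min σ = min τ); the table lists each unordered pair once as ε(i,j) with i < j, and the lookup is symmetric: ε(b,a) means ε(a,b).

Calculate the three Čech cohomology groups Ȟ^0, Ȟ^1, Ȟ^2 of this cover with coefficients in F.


Ȟ^0(U;F) ≅ 0,  Ȟ^1(U;F) ≅ Z/2,  Ȟ^2(U;F) ≅ Z

nonempty intersections:
  A12={q2,q4,q25} A13={q15,q19,q25} A14={q19,q20,q24} A15={q18,q24,q31} A16={q2,q16,q18} A23={q5,q12,q25} A24={q1,q3,q11} A25={q1,q6,q12} A26={q2,q3,q7} A34={q8,q19,q22} A35={q12,q29,q30} A36={q22,q30,q32} A45={q1,q14,q24} A46={q3,q21,q22,q23} A56={q18,q28,q30}
  A123={q25} A126={q2} A134={q19} A145={q24} A156={q18} A235={q12} A245={q1} A246={q3} A346={q22} A356={q30}
C dims 6,15,10; δ0: rk 6, SNF 1^5·2; δ1: rk 9, SNF 1^9
Ȟ^0: (6−6)−0=0 ⇒ 0
Ȟ^1: (15−9)−6=0 plus torsion [2] ⇒ Z/2
Ȟ^2: (10−0)−9=1 ⇒ Z


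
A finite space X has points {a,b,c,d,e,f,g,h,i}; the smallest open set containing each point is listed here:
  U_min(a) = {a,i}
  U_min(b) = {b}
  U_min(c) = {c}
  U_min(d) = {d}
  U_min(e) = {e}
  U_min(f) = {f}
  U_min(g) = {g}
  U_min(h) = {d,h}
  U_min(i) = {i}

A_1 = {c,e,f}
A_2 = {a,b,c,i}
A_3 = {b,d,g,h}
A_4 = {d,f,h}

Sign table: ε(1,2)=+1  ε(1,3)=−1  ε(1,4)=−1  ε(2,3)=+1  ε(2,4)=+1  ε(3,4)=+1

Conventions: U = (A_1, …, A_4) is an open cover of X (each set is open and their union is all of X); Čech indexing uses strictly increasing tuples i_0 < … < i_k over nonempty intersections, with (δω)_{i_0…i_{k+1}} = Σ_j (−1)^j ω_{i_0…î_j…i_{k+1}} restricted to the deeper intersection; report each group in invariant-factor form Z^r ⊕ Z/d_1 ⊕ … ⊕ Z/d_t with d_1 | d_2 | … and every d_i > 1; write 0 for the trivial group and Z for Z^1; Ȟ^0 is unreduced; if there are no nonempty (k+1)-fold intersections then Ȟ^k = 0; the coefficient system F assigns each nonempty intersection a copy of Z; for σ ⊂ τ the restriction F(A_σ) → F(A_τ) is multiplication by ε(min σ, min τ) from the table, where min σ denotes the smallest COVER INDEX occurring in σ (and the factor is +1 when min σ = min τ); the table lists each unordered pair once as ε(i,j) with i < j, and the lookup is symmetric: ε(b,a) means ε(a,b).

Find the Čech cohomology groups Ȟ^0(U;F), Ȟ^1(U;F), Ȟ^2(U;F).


Ȟ^0 ≅ 0,  Ȟ^1 ≅ Z/2,  Ȟ^2 ≅ 0

nonempty overlaps:
  A12={c} A14={f} A23={b} A34={d,h}
C dims 4,4; δ0: rk 4, SNF 1^3·2
degree 0: 4−4−0 = 0 → Ȟ^0 ≅ 0
degree 1: 4−0−4 = 0 plus torsion [2] → Ȟ^1 ≅ Z/2
degree 2: 0−0−0 = 0 → Ȟ^2 ≅ 0


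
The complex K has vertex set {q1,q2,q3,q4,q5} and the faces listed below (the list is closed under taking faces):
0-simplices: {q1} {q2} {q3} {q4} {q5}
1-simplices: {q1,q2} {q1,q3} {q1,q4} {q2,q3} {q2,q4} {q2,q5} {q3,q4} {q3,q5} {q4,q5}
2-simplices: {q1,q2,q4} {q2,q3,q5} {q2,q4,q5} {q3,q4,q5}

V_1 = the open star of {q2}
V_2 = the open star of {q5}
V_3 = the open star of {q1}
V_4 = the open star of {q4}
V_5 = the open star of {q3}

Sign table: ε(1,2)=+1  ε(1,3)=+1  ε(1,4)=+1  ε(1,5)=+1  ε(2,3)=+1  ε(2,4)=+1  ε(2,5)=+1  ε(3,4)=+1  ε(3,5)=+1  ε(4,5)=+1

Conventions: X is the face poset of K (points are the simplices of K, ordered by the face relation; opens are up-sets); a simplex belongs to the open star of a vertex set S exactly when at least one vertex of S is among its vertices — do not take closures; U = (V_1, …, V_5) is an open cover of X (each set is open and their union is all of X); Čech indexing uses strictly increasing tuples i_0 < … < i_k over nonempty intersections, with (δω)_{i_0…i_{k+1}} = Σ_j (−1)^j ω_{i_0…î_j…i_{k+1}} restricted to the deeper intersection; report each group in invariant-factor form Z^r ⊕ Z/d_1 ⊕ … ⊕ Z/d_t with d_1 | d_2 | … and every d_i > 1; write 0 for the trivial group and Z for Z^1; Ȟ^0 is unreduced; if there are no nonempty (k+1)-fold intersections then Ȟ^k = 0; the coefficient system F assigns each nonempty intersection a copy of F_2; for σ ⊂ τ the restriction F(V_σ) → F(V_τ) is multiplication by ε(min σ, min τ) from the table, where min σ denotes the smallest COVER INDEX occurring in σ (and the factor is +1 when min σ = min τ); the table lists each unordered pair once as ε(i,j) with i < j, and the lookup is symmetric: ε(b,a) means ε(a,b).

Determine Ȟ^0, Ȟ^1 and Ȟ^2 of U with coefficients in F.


Ȟ^0 ≅ Z/2, Ȟ^1 ≅ Z/2, Ȟ^2 ≅ 0

cover nerve:
  V1={{q2},{q1,q2},{q2,q3},{q2,q4},{q2,q5},{q1,q2,q4},{q2,q3,q5},{q2,q4,q5}} V2={{q5},{q2,q5},{q3,q5},{q4,q5},{q2,q3,q5},{q2,q4,q5},{q3,q4,q5}} V3={{q1},{q1,q2},{q1,q3},{q1,q4},{q1,q2,q4}} V4={{q4},{q1,q4},{q2,q4},{q3,q4},{q4,q5},{q1,q2,q4},{q2,q4,q5},{q3,q4,q5}} V5={{q3},{q1,q3},{q2,q3},{q3,q4},{q3,q5},{q2,q3,q5},{q3,q4,q5}}
  V12={{q2,q5},{q2,q3,q5},{q2,q4,q5}} V13={{q1,q2},{q1,q2,q4}} V14={{q2,q4},{q1,q2,q4},{q2,q4,q5}} V15={{q2,q3},{q2,q3,q5}} V24={{q4,q5},{q2,q4,q5},{q3,q4,q5}} V25={{q3,q5},{q2,q3,q5},{q3,q4,q5}} V34={{q1,q4},{q1,q2,q4}} V35={{q1,q3}} V45={{q3,q4},{q3,q4,q5}}
  V124={{q2,q4,q5}} V125={{q2,q3,q5}} V134={{q1,q2,q4}} V245={{q3,q4,q5}}
C dims 5,9,4; δ0: rk_F2 4; δ1: rk_F2 4
Ȟ^0: (5−4)−0=1 ⇒ Z/2
Ȟ^1: (9−4)−4=1 ⇒ Z/2
Ȟ^2: (4−0)−4=0 ⇒ 0


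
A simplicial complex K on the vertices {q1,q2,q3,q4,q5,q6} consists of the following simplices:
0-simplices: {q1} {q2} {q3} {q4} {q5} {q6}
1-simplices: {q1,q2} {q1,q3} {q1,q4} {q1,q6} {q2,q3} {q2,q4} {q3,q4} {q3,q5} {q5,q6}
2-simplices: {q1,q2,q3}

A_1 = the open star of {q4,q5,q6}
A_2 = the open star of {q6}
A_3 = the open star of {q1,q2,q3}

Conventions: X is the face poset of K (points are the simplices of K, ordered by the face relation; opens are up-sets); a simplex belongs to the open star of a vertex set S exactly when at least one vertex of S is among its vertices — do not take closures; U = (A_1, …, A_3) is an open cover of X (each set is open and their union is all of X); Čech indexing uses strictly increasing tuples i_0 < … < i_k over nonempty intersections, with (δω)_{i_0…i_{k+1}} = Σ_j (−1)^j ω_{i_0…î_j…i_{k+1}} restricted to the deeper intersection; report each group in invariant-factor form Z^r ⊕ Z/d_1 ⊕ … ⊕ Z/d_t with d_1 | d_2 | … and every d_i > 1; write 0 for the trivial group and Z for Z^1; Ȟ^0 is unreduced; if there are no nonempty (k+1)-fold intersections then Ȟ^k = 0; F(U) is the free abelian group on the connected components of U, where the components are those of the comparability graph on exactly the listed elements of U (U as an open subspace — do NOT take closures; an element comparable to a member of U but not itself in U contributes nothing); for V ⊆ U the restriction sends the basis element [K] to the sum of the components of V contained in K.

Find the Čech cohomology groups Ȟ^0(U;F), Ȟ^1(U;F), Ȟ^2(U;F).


nerve of the cover:
  A1={{q4},{q5},{q6},{q1,q4},{q1,q6},{q2,q4},{q3,q4},{q3,q5},{q5,q6}} A2={{q6},{q1,q6},{q5,q6}} A3={{q1},{q2},{q3},{q1,q2},{q1,q3},{q1,q4},{q1,q6},{q2,q3},{q2,q4},{q3,q4},{q3,q5},{q1,q2,q3}}
  A12={{q6},{q1,q6},{q5,q6}} A13={{q1,q4},{q1,q6},{q2,q4},{q3,q4},{q3,q5}} A23={{q1,q6}}
  A123={{q1,q6}}
components per intersection:
  A1: {{q4},{q1,q4},{q2,q4},{q3,q4}} {{q5},{q6},{q1,q6},{q3,q5},{q5,q6}}
  A2: {{q6},{q1,q6},{q5,q6}}
  A3: {{q1},{q2},{q3},{q1,q2},{q1,q3},{q1,q4},{q1,q6},{q2,q3},{q2,q4},{q3,q4},{q3,q5},{q1,q2,q3}}
  A12: {{q6},{q1,q6},{q5,q6}}
  A13: {{q1,q4}} {{q1,q6}} {{q2,q4}} {{q3,q4}} {{q3,q5}}
  A23: {{q1,q6}}
  A123: {{q1,q6}}
C dims 4,7,1; δ0: rk 3, SNF 1^3; δ1: rk 1, SNF 1^1
Ȟ^0 = (4 − 3) − 0 = 1, so Ȟ^0 ≅ Z
Ȟ^1 = (7 − 1) − 3 = 3, so Ȟ^1 ≅ Z^3
Ȟ^2 = (1 − 0) − 1 = 0, so Ȟ^2 ≅ 0

Ȟ^0 = Z,  Ȟ^1 = Z^3,  Ȟ^2 = 0


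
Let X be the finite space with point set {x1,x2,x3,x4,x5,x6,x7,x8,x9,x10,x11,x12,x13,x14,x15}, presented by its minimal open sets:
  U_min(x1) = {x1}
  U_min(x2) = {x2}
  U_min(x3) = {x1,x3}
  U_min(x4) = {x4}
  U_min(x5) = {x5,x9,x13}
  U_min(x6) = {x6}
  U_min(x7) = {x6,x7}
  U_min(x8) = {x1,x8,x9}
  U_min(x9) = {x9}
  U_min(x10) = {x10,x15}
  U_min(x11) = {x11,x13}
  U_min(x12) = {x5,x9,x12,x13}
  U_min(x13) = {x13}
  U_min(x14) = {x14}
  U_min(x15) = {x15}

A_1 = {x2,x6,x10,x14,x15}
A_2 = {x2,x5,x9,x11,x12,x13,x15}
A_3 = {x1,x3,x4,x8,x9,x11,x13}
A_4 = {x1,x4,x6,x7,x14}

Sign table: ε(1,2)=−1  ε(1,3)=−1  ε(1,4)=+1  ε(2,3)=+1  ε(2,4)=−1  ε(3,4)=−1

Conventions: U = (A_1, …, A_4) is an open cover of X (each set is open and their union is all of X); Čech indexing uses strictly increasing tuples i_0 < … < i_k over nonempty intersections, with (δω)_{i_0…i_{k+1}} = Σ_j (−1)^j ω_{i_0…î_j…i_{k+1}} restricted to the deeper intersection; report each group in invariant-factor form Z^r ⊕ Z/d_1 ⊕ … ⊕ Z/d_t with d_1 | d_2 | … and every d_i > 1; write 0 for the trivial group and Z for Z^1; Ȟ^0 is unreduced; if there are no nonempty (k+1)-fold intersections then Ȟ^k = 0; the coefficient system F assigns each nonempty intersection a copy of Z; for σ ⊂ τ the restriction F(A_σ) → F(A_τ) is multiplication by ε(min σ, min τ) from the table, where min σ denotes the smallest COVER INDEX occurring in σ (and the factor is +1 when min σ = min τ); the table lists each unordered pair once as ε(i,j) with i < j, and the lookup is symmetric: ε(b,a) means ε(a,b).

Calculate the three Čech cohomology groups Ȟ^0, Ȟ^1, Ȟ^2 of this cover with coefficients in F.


Ȟ^0(U;F) ≅ Z, Ȟ^1(U;F) ≅ Z, Ȟ^2(U;F) ≅ 0

nonempty overlaps:
  A12={x2,x15} A14={x6,x14} A23={x9,x11,x13} A34={x1,x4}
C dims 4,4; δ0: rk 3, SNF 1^3
degree 0: 4−3−0 = 1 → Ȟ^0 ≅ Z
degree 1: 4−0−3 = 1 → Ȟ^1 ≅ Z
degree 2: 0−0−0 = 0 → Ȟ^2 ≅ 0


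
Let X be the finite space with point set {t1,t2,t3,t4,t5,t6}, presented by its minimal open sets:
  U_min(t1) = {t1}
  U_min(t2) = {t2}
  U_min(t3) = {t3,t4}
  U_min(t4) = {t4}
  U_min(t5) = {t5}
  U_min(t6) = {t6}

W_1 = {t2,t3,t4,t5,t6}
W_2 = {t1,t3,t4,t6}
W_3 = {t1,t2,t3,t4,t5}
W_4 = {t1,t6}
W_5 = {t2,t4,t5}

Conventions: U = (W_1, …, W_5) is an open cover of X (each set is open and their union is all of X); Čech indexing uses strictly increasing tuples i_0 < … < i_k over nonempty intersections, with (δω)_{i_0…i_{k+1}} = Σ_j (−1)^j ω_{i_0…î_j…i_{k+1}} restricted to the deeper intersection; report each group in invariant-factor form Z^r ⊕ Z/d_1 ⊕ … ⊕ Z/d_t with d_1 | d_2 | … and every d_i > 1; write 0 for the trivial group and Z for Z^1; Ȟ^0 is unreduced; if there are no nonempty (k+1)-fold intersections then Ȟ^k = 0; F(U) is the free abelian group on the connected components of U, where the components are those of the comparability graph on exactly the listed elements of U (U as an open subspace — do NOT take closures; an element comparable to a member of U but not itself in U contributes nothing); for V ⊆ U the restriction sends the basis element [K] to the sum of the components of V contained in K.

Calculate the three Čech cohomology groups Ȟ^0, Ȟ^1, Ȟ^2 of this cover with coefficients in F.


nerve of the cover:
  W12={t3,t4,t6} W13={t2,t3,t4,t5} W14={t6} W15={t2,t4,t5} W23={t1,t3,t4} W24={t1,t6} W25={t4} W34={t1} W35={t2,t4,t5}
  W123={t3,t4} W124={t6} W125={t4} W135={t2,t4,t5} W234={t1} W235={t4}
  W1235={t4}
components per intersection:
  W1: {t2} {t3,t4} {t5} {t6}
  W2: {t1} {t3,t4} {t6}
  W3: {t1} {t2} {t3,t4} {t5}
  W4: {t1} {t6}
  W5: {t2} {t4} {t5}
  W12: {t3,t4} {t6}
  W13: {t2} {t3,t4} {t5}
  W14: {t6}
  W15: {t2} {t4} {t5}
  W23: {t1} {t3,t4}
  W24: {t1} {t6}
  W25: {t4}
  W34: {t1}
  W35: {t2} {t4} {t5}
  W123: {t3,t4}
  W124: {t6}
  W125: {t4}
  W135: {t2} {t4} {t5}
  W234: {t1}
  W235: {t4}
  W1235: {t4}
C dims 16,18,8,1; δ0: rk 11, SNF 1^11; δ1: rk 7, SNF 1^7; δ2: rk 1, SNF 1^1
Ȟ^0 = (16 − 11) − 0 = 5, so Ȟ^0 ≅ Z^5
Ȟ^1 = (18 − 7) − 11 = 0, so Ȟ^1 ≅ 0
Ȟ^2 = (8 − 1) − 7 = 0, so Ȟ^2 ≅ 0

Ȟ^0 = Z^5; Ȟ^1 = 0; Ȟ^2 = 0


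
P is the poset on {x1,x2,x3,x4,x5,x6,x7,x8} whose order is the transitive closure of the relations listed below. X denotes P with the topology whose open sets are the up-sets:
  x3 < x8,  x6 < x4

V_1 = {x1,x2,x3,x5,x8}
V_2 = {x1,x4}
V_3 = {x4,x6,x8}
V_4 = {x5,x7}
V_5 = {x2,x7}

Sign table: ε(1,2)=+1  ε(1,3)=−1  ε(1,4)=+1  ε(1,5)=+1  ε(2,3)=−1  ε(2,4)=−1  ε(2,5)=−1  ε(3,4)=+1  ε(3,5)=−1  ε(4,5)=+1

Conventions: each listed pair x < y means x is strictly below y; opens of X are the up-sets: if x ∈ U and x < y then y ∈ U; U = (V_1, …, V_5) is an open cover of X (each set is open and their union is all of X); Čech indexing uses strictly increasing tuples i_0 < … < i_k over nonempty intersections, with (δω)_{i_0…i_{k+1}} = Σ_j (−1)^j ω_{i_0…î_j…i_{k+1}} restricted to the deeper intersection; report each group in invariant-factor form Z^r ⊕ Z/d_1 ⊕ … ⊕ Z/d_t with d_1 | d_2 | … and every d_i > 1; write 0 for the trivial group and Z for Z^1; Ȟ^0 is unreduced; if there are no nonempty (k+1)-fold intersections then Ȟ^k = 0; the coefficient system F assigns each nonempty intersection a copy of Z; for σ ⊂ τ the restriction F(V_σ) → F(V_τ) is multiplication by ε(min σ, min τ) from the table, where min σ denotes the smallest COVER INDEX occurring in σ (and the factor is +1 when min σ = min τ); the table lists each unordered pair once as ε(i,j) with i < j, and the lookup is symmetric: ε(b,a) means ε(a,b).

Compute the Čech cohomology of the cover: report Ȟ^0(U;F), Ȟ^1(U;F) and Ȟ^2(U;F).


nonempty overlaps:
  V12={x1} V13={x8} V14={x5} V15={x2} V23={x4} V45={x7}
C dims 5,6; δ0: rk 4, SNF 1^4
degree 0: 5−4−0 = 1 → Ȟ^0 ≅ Z
degree 1: 6−0−4 = 2 → Ȟ^1 ≅ Z^2
degree 2: 0−0−0 = 0 → Ȟ^2 ≅ 0

Ȟ^0(U;F) ≅ Z; Ȟ^1(U;F) ≅ Z^2; Ȟ^2(U;F) ≅ 0
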